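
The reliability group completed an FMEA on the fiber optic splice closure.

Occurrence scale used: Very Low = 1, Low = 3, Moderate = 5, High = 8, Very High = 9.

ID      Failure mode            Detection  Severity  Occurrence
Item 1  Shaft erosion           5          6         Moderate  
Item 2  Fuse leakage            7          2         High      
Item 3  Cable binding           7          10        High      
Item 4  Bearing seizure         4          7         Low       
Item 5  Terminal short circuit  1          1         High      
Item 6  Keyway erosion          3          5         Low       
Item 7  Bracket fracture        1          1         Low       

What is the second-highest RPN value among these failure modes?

150

RPN = Severity × Occurrence × Detection:
  Item 1: 6 × 5 × 5 = 150
  Item 2: 2 × 8 × 7 = 112
  Item 3: 10 × 8 × 7 = 560
  Item 4: 7 × 3 × 4 = 84
  Item 5: 1 × 8 × 1 = 8
  Item 6: 5 × 3 × 3 = 45
  Item 7: 1 × 3 × 1 = 3
Sorted descending: 560, 150, 112, 84, 45, 8, 3.
The second-highest RPN is 150 (Item 1).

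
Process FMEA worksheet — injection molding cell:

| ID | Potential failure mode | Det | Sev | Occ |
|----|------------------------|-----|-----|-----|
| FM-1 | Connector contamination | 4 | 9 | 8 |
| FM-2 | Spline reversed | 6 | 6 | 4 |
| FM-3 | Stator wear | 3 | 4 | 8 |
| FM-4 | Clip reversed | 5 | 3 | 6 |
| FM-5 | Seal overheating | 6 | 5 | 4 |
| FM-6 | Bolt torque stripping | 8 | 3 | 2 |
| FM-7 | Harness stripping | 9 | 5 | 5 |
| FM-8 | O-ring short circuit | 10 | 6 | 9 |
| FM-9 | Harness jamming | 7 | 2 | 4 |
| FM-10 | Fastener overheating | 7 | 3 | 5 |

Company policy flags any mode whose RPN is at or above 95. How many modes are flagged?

RPN = Severity × Occurrence × Detection:
  FM-1: 9 × 8 × 4 = 288
  FM-2: 6 × 4 × 6 = 144
  FM-3: 4 × 8 × 3 = 96
  FM-4: 3 × 6 × 5 = 90
  FM-5: 5 × 4 × 6 = 120
  FM-6: 3 × 2 × 8 = 48
  FM-7: 5 × 5 × 9 = 225
  FM-8: 6 × 9 × 10 = 540
  FM-9: 2 × 4 × 7 = 56
  FM-10: 3 × 5 × 7 = 105
Modes with RPN ≥ 95: FM-1 (288), FM-2 (144), FM-3 (96), FM-5 (120), FM-7 (225), FM-8 (540), FM-10 (105) → 7.

7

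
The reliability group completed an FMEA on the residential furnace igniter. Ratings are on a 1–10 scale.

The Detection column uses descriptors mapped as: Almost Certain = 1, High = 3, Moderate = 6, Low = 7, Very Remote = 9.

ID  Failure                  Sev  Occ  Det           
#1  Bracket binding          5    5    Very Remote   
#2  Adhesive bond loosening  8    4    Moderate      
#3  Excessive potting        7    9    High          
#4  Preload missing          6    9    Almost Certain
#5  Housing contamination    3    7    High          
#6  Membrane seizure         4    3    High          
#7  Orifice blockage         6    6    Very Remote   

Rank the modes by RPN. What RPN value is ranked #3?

192

RPN = Severity × Occurrence × Detection:
  #1: 5 × 5 × 9 = 225
  #2: 8 × 4 × 6 = 192
  #3: 7 × 9 × 3 = 189
  #4: 6 × 9 × 1 = 54
  #5: 3 × 7 × 3 = 63
  #6: 4 × 3 × 3 = 36
  #7: 6 × 6 × 9 = 324
Sorted descending: 324, 225, 192, 189, 63, 54, 36.
The third-highest RPN is 192 (#2).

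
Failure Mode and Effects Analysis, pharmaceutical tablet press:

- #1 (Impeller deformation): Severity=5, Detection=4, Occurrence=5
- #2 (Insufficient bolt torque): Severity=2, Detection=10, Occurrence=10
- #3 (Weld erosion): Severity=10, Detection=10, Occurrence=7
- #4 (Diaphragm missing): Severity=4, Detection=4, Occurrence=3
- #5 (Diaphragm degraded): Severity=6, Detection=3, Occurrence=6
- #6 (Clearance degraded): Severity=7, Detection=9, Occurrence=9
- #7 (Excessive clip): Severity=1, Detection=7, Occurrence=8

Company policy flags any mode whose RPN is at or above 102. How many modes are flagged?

4

RPN = Severity × Occurrence × Detection:
  #1: 5 × 5 × 4 = 100
  #2: 2 × 10 × 10 = 200
  #3: 10 × 7 × 10 = 700
  #4: 4 × 3 × 4 = 48
  #5: 6 × 6 × 3 = 108
  #6: 7 × 9 × 9 = 567
  #7: 1 × 8 × 7 = 56
Modes with RPN ≥ 102: #2 (200), #3 (700), #5 (108), #6 (567) → 4.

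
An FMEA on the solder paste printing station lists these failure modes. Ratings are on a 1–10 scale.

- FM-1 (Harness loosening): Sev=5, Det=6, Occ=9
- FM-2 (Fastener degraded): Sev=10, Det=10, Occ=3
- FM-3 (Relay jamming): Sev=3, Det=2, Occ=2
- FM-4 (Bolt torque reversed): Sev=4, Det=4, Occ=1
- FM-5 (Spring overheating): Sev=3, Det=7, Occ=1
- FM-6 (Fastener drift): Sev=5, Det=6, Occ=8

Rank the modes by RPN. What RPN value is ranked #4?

RPN = Severity × Occurrence × Detection:
  FM-1: 5 × 9 × 6 = 270
  FM-2: 10 × 3 × 10 = 300
  FM-3: 3 × 2 × 2 = 12
  FM-4: 4 × 1 × 4 = 16
  FM-5: 3 × 1 × 7 = 21
  FM-6: 5 × 8 × 6 = 240
Sorted descending: 300, 270, 240, 21, 16, 12.
The fourth-highest RPN is 21 (FM-5).

21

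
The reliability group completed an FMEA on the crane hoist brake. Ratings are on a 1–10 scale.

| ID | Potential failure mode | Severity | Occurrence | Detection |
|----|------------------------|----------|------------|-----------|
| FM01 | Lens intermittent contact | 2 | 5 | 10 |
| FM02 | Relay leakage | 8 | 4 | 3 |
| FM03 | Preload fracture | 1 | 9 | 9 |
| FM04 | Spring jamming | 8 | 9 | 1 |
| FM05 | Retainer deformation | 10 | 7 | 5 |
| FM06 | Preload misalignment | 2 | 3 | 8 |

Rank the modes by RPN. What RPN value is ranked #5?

72

RPN = Severity × Occurrence × Detection:
  FM01: 2 × 5 × 10 = 100
  FM02: 8 × 4 × 3 = 96
  FM03: 1 × 9 × 9 = 81
  FM04: 8 × 9 × 1 = 72
  FM05: 10 × 7 × 5 = 350
  FM06: 2 × 3 × 8 = 48
Sorted descending: 350, 100, 96, 81, 72, 48.
The fifth-highest RPN is 72 (FM04).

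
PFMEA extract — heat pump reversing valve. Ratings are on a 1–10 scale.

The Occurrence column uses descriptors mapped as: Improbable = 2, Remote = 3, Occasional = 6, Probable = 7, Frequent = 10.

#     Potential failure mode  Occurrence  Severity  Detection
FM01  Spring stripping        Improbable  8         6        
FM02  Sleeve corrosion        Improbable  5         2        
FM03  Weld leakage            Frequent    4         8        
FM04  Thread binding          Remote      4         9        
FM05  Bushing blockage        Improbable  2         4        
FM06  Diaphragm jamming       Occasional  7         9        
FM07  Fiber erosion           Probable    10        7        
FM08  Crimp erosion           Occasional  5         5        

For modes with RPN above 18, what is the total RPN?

1562

RPN = Severity × Occurrence × Detection:
  FM01: 8 × 2 × 6 = 96
  FM02: 5 × 2 × 2 = 20
  FM03: 4 × 10 × 8 = 320
  FM04: 4 × 3 × 9 = 108
  FM05: 2 × 2 × 4 = 16
  FM06: 7 × 6 × 9 = 378
  FM07: 10 × 7 × 7 = 490
  FM08: 5 × 6 × 5 = 150
RPN > 18: FM01 (96), FM02 (20), FM03 (320), FM04 (108), FM06 (378), FM07 (490), FM08 (150).
Sum: 96 + 20 + 320 + 108 + 378 + 490 + 150 = 1562.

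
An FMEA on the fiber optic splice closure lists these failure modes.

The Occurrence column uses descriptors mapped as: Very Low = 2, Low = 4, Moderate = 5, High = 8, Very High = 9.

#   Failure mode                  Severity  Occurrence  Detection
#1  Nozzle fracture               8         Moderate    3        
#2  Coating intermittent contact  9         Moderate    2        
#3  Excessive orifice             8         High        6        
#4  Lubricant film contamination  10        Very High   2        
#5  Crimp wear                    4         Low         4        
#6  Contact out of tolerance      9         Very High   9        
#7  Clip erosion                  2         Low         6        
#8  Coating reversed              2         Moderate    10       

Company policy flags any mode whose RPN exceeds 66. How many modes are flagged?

RPN = Severity × Occurrence × Detection:
  #1: 8 × 5 × 3 = 120
  #2: 9 × 5 × 2 = 90
  #3: 8 × 8 × 6 = 384
  #4: 10 × 9 × 2 = 180
  #5: 4 × 4 × 4 = 64
  #6: 9 × 9 × 9 = 729
  #7: 2 × 4 × 6 = 48
  #8: 2 × 5 × 10 = 100
Modes with RPN > 66: #1 (120), #2 (90), #3 (384), #4 (180), #6 (729), #8 (100) → 6.

6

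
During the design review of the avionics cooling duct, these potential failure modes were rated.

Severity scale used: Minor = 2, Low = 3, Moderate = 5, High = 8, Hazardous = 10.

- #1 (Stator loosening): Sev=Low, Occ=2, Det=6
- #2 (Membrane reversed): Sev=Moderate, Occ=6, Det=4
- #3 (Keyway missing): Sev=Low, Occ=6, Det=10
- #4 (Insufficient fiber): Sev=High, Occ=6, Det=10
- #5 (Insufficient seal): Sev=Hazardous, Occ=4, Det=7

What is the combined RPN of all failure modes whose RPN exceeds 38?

1060

RPN = Severity × Occurrence × Detection:
  #1: 3 × 2 × 6 = 36
  #2: 5 × 6 × 4 = 120
  #3: 3 × 6 × 10 = 180
  #4: 8 × 6 × 10 = 480
  #5: 10 × 4 × 7 = 280
RPN > 38: #2 (120), #3 (180), #4 (480), #5 (280).
Sum: 120 + 180 + 480 + 280 = 1060.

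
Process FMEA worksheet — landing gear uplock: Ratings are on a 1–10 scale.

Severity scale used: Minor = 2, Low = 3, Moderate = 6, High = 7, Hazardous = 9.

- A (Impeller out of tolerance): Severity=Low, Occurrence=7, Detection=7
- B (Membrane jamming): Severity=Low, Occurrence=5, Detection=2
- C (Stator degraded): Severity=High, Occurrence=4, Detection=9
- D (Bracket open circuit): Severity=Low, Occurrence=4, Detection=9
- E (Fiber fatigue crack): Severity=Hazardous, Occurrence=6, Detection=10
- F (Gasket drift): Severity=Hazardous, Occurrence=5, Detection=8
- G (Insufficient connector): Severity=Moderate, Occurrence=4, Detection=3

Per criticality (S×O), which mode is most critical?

E

Criticality = Severity × Occurrence:
  A: 3 × 7 = 21
  B: 3 × 5 = 15
  C: 7 × 4 = 28
  D: 3 × 4 = 12
  E: 9 × 6 = 54
  F: 9 × 5 = 45
  G: 6 × 4 = 24
Highest criticality is 54 → E.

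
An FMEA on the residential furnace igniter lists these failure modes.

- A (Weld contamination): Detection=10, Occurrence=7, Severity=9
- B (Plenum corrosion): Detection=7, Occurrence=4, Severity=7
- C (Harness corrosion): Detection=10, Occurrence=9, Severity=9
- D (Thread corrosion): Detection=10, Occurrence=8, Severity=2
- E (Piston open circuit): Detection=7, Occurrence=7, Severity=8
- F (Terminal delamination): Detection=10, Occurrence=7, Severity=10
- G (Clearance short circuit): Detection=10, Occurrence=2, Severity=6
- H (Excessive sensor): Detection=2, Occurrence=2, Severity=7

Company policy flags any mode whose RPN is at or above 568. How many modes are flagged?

3

RPN = Severity × Occurrence × Detection:
  A: 9 × 7 × 10 = 630
  B: 7 × 4 × 7 = 196
  C: 9 × 9 × 10 = 810
  D: 2 × 8 × 10 = 160
  E: 8 × 7 × 7 = 392
  F: 10 × 7 × 10 = 700
  G: 6 × 2 × 10 = 120
  H: 7 × 2 × 2 = 28
Modes with RPN ≥ 568: A (630), C (810), F (700) → 3.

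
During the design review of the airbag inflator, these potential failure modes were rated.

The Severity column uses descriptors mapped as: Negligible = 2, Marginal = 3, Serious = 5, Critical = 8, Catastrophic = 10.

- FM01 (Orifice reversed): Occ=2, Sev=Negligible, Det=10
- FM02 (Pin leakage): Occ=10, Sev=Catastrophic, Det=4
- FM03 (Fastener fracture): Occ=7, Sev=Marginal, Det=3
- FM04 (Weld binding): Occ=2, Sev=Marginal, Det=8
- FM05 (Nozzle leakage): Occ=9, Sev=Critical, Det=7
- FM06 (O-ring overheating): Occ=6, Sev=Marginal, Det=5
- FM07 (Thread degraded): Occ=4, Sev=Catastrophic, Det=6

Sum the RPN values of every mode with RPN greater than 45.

RPN = Severity × Occurrence × Detection:
  FM01: 2 × 2 × 10 = 40
  FM02: 10 × 10 × 4 = 400
  FM03: 3 × 7 × 3 = 63
  FM04: 3 × 2 × 8 = 48
  FM05: 8 × 9 × 7 = 504
  FM06: 3 × 6 × 5 = 90
  FM07: 10 × 4 × 6 = 240
RPN > 45: FM02 (400), FM03 (63), FM04 (48), FM05 (504), FM06 (90), FM07 (240).
Sum: 400 + 63 + 48 + 504 + 90 + 240 = 1345.

1345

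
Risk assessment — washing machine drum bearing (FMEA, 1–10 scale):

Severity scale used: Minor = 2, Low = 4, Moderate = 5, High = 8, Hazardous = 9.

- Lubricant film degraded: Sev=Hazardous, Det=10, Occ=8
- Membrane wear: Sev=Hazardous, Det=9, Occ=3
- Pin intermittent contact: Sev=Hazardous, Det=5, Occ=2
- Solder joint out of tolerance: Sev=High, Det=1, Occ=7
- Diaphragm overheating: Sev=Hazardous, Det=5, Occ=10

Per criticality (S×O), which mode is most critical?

Criticality = Severity × Occurrence:
  Lubricant film degraded: 9 × 8 = 72
  Membrane wear: 9 × 3 = 27
  Pin intermittent contact: 9 × 2 = 18
  Solder joint out of tolerance: 8 × 7 = 56
  Diaphragm overheating: 9 × 10 = 90
Highest criticality is 90 → Diaphragm overheating.

Diaphragm overheating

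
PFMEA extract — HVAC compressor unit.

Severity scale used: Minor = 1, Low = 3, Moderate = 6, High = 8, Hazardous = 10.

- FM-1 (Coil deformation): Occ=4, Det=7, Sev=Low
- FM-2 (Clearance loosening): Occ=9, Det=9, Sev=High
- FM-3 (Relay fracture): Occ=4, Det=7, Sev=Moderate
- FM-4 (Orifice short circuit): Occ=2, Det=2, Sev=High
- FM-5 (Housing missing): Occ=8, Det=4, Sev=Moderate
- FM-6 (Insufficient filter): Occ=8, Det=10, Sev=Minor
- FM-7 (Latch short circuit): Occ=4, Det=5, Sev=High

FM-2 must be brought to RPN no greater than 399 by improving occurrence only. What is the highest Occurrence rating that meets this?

FM-2: S=8, O=9, D=9 → current RPN = 648.
Fixed product = 72. Need 72 × O ≤ 399, so O ≤ 399/72 = 5.54.
Maximum integer Occurrence rating = 5 (gives RPN 360; O=6 would give 432 > 399).

5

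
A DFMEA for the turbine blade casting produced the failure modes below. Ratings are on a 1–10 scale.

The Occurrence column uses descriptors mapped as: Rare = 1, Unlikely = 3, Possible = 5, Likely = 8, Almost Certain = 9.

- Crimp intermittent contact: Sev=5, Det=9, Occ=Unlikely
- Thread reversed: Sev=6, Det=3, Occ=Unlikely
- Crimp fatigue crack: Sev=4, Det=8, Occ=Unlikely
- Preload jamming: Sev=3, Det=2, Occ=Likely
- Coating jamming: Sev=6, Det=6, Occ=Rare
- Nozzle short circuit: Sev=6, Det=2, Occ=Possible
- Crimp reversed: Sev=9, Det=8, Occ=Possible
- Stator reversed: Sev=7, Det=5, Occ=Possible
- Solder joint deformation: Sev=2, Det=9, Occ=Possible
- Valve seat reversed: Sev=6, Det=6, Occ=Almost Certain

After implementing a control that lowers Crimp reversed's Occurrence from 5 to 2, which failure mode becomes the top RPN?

RPN = Severity × Occurrence × Detection:
  Crimp intermittent contact: 5 × 3 × 9 = 135
  Thread reversed: 6 × 3 × 3 = 54
  Crimp fatigue crack: 4 × 3 × 8 = 96
  Preload jamming: 3 × 8 × 2 = 48
  Coating jamming: 6 × 1 × 6 = 36
  Nozzle short circuit: 6 × 5 × 2 = 60
  Crimp reversed: 9 × 5 × 8 = 360
  Stator reversed: 7 × 5 × 5 = 175
  Solder joint deformation: 2 × 5 × 9 = 90
  Valve seat reversed: 6 × 9 × 6 = 324
After action: Crimp reversed → 9 × 2 × 8 = 144.
Revised RPNs: Valve seat reversed=324, Stator reversed=175, Crimp reversed=144, Crimp intermittent contact=135, Crimp fatigue crack=96, Solder joint deformation=90, Nozzle short circuit=60, Thread reversed=54, Preload jamming=48, Coating jamming=36.
Highest is now Valve seat reversed (324).

Valve seat reversed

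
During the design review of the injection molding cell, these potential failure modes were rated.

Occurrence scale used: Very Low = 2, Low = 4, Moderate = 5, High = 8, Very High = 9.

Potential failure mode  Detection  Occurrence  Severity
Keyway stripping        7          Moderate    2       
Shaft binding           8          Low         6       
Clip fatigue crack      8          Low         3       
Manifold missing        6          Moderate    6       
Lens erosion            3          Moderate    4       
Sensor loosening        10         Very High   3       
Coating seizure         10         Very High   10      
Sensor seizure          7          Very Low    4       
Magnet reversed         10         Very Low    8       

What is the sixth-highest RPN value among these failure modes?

96

RPN = Severity × Occurrence × Detection:
  Keyway stripping: 2 × 5 × 7 = 70
  Shaft binding: 6 × 4 × 8 = 192
  Clip fatigue crack: 3 × 4 × 8 = 96
  Manifold missing: 6 × 5 × 6 = 180
  Lens erosion: 4 × 5 × 3 = 60
  Sensor loosening: 3 × 9 × 10 = 270
  Coating seizure: 10 × 9 × 10 = 900
  Sensor seizure: 4 × 2 × 7 = 56
  Magnet reversed: 8 × 2 × 10 = 160
Sorted descending: 900, 270, 192, 180, 160, 96, 70, 60, 56.
The sixth-highest RPN is 96 (Clip fatigue crack).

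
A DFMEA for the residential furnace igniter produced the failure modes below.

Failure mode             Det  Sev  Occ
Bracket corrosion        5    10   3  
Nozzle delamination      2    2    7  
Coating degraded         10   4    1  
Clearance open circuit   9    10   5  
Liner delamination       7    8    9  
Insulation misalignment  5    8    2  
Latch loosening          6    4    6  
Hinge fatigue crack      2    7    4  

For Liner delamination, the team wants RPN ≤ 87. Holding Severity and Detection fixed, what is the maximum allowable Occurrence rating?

1

Liner delamination: S=8, O=9, D=7 → current RPN = 504.
Fixed product = 56. Need 56 × O ≤ 87, so O ≤ 87/56 = 1.55.
Maximum integer Occurrence rating = 1 (gives RPN 56; O=2 would give 112 > 87).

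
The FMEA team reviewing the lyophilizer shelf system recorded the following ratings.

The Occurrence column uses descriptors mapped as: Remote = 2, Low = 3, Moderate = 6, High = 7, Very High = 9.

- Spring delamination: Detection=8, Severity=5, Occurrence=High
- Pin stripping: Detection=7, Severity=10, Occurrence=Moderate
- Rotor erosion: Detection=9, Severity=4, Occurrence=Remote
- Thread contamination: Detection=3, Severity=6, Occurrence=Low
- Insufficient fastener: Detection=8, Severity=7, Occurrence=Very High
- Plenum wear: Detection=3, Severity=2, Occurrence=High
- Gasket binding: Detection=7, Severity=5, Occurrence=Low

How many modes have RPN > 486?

RPN = Severity × Occurrence × Detection:
  Spring delamination: 5 × 7 × 8 = 280
  Pin stripping: 10 × 6 × 7 = 420
  Rotor erosion: 4 × 2 × 9 = 72
  Thread contamination: 6 × 3 × 3 = 54
  Insufficient fastener: 7 × 9 × 8 = 504
  Plenum wear: 2 × 7 × 3 = 42
  Gasket binding: 5 × 3 × 7 = 105
Modes with RPN > 486: Insufficient fastener (504) → 1.

1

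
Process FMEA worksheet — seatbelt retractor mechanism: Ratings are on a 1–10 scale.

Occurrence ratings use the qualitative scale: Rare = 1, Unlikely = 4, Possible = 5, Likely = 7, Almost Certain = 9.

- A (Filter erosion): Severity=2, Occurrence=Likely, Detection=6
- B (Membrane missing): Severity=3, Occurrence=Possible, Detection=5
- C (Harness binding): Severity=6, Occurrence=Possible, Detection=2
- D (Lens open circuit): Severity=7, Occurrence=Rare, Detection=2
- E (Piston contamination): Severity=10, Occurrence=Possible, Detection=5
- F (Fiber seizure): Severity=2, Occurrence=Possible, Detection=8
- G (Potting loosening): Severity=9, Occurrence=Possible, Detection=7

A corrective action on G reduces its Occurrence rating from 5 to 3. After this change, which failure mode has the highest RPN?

RPN = Severity × Occurrence × Detection:
  A: 2 × 7 × 6 = 84
  B: 3 × 5 × 5 = 75
  C: 6 × 5 × 2 = 60
  D: 7 × 1 × 2 = 14
  E: 10 × 5 × 5 = 250
  F: 2 × 5 × 8 = 80
  G: 9 × 5 × 7 = 315
After action: G → 9 × 3 × 7 = 189.
Revised RPNs: E=250, G=189, A=84, F=80, B=75, C=60, D=14.
Highest is now E (250).

E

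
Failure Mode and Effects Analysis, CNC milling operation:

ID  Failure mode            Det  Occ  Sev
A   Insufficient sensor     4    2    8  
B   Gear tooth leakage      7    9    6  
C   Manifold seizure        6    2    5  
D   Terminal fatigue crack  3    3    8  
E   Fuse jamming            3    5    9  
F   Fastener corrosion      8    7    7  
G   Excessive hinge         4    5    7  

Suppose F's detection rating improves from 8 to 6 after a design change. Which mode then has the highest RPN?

RPN = Severity × Occurrence × Detection:
  A: 8 × 2 × 4 = 64
  B: 6 × 9 × 7 = 378
  C: 5 × 2 × 6 = 60
  D: 8 × 3 × 3 = 72
  E: 9 × 5 × 3 = 135
  F: 7 × 7 × 8 = 392
  G: 7 × 5 × 4 = 140
After action: F → 7 × 7 × 6 = 294.
Revised RPNs: B=378, F=294, G=140, E=135, D=72, A=64, C=60.
Highest is now B (378).

B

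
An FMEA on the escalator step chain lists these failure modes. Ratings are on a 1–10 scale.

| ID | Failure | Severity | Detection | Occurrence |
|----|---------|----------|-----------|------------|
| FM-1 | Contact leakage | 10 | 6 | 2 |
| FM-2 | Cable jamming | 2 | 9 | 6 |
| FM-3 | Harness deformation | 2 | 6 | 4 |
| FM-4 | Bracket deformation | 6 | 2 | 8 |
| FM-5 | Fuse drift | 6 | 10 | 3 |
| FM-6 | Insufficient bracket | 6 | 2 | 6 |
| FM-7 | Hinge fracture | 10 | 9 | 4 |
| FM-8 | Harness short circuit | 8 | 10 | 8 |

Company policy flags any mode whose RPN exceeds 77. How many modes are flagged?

6

RPN = Severity × Occurrence × Detection:
  FM-1: 10 × 2 × 6 = 120
  FM-2: 2 × 6 × 9 = 108
  FM-3: 2 × 4 × 6 = 48
  FM-4: 6 × 8 × 2 = 96
  FM-5: 6 × 3 × 10 = 180
  FM-6: 6 × 6 × 2 = 72
  FM-7: 10 × 4 × 9 = 360
  FM-8: 8 × 8 × 10 = 640
Modes with RPN > 77: FM-1 (120), FM-2 (108), FM-4 (96), FM-5 (180), FM-7 (360), FM-8 (640) → 6.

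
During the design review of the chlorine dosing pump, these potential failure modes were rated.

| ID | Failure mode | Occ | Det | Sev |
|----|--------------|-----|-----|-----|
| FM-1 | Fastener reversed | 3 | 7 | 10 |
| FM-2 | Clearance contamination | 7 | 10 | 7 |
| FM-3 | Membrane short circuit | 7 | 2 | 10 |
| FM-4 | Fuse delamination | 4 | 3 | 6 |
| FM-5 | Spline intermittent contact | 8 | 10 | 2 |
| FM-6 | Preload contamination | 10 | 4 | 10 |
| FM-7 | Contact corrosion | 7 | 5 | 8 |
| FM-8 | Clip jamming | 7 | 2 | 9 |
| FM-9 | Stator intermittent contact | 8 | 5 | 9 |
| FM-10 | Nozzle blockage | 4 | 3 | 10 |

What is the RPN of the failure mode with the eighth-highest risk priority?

126

RPN = Severity × Occurrence × Detection:
  FM-1: 10 × 3 × 7 = 210
  FM-2: 7 × 7 × 10 = 490
  FM-3: 10 × 7 × 2 = 140
  FM-4: 6 × 4 × 3 = 72
  FM-5: 2 × 8 × 10 = 160
  FM-6: 10 × 10 × 4 = 400
  FM-7: 8 × 7 × 5 = 280
  FM-8: 9 × 7 × 2 = 126
  FM-9: 9 × 8 × 5 = 360
  FM-10: 10 × 4 × 3 = 120
Sorted descending: 490, 400, 360, 280, 210, 160, 140, 126, 120, 72.
The eighth-highest RPN is 126 (FM-8).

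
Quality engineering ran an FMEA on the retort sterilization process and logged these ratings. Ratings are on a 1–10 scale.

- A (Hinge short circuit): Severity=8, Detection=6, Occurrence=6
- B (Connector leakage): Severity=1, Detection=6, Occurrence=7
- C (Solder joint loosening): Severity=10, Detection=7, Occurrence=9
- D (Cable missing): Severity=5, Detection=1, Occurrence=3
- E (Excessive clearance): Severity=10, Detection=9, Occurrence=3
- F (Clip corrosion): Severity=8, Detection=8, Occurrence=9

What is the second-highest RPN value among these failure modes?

RPN = Severity × Occurrence × Detection:
  A: 8 × 6 × 6 = 288
  B: 1 × 7 × 6 = 42
  C: 10 × 9 × 7 = 630
  D: 5 × 3 × 1 = 15
  E: 10 × 3 × 9 = 270
  F: 8 × 9 × 8 = 576
Sorted descending: 630, 576, 288, 270, 42, 15.
The second-highest RPN is 576 (F).

576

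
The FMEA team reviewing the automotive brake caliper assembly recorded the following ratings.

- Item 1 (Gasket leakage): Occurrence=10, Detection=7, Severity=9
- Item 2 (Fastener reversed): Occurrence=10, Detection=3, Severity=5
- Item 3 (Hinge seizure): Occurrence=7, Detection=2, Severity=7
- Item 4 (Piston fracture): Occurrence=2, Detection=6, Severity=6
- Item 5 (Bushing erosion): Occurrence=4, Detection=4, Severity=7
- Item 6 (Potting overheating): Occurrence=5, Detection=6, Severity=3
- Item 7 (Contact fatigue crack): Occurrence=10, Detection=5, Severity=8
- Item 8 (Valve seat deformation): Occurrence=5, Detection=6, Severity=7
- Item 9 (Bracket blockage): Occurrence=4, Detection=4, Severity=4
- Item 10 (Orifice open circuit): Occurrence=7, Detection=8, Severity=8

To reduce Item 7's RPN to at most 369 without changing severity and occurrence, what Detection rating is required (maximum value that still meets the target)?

4

Item 7: S=8, O=10, D=5 → current RPN = 400.
Fixed product = 80. Need 80 × D ≤ 369, so D ≤ 369/80 = 4.61.
Maximum integer Detection rating = 4 (gives RPN 320; D=5 would give 400 > 369).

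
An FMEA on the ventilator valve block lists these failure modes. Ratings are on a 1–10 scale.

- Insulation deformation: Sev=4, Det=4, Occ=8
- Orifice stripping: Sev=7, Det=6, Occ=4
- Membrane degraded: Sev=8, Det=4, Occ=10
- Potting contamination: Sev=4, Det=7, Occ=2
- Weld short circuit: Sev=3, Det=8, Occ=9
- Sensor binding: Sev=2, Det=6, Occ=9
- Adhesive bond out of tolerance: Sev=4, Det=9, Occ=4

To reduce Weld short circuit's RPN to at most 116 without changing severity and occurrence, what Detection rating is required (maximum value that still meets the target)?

4

Weld short circuit: S=3, O=9, D=8 → current RPN = 216.
Fixed product = 27. Need 27 × D ≤ 116, so D ≤ 116/27 = 4.30.
Maximum integer Detection rating = 4 (gives RPN 108; D=5 would give 135 > 116).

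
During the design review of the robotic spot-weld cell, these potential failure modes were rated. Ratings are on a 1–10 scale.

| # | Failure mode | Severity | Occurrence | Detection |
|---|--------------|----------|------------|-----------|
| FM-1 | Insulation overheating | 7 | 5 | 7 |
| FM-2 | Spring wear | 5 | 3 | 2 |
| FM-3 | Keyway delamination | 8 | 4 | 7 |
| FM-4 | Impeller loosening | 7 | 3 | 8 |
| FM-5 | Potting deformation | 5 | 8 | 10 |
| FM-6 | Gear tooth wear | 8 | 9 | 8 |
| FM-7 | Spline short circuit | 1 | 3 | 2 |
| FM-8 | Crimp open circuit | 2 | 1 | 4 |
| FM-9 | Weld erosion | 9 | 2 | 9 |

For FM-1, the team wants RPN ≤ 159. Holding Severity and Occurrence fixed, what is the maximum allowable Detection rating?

4

FM-1: S=7, O=5, D=7 → current RPN = 245.
Fixed product = 35. Need 35 × D ≤ 159, so D ≤ 159/35 = 4.54.
Maximum integer Detection rating = 4 (gives RPN 140; D=5 would give 175 > 159).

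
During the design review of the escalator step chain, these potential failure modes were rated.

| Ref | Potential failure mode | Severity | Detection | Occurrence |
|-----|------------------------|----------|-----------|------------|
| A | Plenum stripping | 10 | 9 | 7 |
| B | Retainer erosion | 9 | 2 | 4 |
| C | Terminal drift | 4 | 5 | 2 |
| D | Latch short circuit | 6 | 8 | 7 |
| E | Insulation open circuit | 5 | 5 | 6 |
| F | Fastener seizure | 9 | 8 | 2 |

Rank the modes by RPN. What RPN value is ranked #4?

RPN = Severity × Occurrence × Detection:
  A: 10 × 7 × 9 = 630
  B: 9 × 4 × 2 = 72
  C: 4 × 2 × 5 = 40
  D: 6 × 7 × 8 = 336
  E: 5 × 6 × 5 = 150
  F: 9 × 2 × 8 = 144
Sorted descending: 630, 336, 150, 144, 72, 40.
The fourth-highest RPN is 144 (F).

144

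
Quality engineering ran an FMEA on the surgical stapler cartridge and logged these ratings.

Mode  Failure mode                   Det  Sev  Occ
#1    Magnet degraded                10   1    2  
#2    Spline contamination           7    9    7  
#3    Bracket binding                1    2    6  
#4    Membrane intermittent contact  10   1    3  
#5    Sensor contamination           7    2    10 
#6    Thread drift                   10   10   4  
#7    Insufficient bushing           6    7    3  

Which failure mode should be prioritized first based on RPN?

#2

RPN = Severity × Occurrence × Detection:
  #1: 1 × 2 × 10 = 20
  #2: 9 × 7 × 7 = 441
  #3: 2 × 6 × 1 = 12
  #4: 1 × 3 × 10 = 30
  #5: 2 × 10 × 7 = 140
  #6: 10 × 4 × 10 = 400
  #7: 7 × 3 × 6 = 126
Highest RPN is 441 → #2.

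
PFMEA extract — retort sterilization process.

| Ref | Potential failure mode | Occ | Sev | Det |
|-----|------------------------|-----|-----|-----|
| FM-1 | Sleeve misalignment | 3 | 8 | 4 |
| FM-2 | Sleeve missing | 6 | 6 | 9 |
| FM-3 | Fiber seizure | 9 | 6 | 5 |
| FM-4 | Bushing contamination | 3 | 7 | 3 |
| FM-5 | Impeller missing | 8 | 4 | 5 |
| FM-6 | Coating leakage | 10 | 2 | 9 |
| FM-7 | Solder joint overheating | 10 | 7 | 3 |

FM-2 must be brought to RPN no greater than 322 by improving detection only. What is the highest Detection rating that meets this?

8

FM-2: S=6, O=6, D=9 → current RPN = 324.
Fixed product = 36. Need 36 × D ≤ 322, so D ≤ 322/36 = 8.94.
Maximum integer Detection rating = 8 (gives RPN 288; D=9 would give 324 > 322).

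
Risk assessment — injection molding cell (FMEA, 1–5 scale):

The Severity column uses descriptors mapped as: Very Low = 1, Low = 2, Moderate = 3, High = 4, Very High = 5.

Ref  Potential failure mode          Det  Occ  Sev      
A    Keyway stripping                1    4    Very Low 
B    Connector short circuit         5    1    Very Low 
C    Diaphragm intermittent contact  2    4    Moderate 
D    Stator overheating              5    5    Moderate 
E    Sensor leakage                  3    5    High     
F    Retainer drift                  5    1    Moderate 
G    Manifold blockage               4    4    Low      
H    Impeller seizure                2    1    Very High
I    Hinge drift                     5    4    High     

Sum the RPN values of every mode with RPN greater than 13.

286

RPN = Severity × Occurrence × Detection:
  A: 1 × 4 × 1 = 4
  B: 1 × 1 × 5 = 5
  C: 3 × 4 × 2 = 24
  D: 3 × 5 × 5 = 75
  E: 4 × 5 × 3 = 60
  F: 3 × 1 × 5 = 15
  G: 2 × 4 × 4 = 32
  H: 5 × 1 × 2 = 10
  I: 4 × 4 × 5 = 80
RPN > 13: C (24), D (75), E (60), F (15), G (32), I (80).
Sum: 24 + 75 + 60 + 15 + 32 + 80 = 286.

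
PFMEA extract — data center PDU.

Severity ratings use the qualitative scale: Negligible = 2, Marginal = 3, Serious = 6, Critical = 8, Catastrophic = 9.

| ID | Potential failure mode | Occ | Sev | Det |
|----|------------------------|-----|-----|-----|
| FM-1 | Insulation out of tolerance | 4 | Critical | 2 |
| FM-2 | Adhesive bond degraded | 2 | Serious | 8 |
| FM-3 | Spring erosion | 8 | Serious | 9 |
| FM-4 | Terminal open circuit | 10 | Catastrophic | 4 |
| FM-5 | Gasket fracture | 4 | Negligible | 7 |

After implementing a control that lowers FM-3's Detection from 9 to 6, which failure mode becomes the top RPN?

RPN = Severity × Occurrence × Detection:
  FM-1: 8 × 4 × 2 = 64
  FM-2: 6 × 2 × 8 = 96
  FM-3: 6 × 8 × 9 = 432
  FM-4: 9 × 10 × 4 = 360
  FM-5: 2 × 4 × 7 = 56
After action: FM-3 → 6 × 8 × 6 = 288.
Revised RPNs: FM-4=360, FM-3=288, FM-2=96, FM-1=64, FM-5=56.
Highest is now FM-4 (360).

FM-4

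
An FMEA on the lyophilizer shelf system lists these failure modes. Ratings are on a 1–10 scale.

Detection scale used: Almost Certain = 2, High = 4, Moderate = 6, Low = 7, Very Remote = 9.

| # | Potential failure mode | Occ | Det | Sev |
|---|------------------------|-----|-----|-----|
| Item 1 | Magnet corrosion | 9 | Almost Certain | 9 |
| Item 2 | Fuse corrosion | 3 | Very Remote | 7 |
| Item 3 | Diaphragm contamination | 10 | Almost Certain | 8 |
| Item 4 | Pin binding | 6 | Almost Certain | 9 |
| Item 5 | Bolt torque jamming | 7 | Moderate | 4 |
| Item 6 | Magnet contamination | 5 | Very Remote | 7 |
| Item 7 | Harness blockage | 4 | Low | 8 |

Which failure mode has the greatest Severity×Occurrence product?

Criticality = Severity × Occurrence:
  Item 1: 9 × 9 = 81
  Item 2: 7 × 3 = 21
  Item 3: 8 × 10 = 80
  Item 4: 9 × 6 = 54
  Item 5: 4 × 7 = 28
  Item 6: 7 × 5 = 35
  Item 7: 8 × 4 = 32
Highest criticality is 81 → Item 1.

Item 1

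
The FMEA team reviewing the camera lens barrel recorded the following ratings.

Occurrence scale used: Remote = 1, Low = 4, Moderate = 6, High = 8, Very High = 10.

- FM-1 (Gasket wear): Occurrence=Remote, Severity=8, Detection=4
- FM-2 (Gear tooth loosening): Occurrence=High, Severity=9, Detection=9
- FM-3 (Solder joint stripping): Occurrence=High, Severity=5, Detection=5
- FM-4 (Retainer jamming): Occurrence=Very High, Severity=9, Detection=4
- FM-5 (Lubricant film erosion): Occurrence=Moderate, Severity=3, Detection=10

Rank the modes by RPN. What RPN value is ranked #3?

RPN = Severity × Occurrence × Detection:
  FM-1: 8 × 1 × 4 = 32
  FM-2: 9 × 8 × 9 = 648
  FM-3: 5 × 8 × 5 = 200
  FM-4: 9 × 10 × 4 = 360
  FM-5: 3 × 6 × 10 = 180
Sorted descending: 648, 360, 200, 180, 32.
The third-highest RPN is 200 (FM-3).

200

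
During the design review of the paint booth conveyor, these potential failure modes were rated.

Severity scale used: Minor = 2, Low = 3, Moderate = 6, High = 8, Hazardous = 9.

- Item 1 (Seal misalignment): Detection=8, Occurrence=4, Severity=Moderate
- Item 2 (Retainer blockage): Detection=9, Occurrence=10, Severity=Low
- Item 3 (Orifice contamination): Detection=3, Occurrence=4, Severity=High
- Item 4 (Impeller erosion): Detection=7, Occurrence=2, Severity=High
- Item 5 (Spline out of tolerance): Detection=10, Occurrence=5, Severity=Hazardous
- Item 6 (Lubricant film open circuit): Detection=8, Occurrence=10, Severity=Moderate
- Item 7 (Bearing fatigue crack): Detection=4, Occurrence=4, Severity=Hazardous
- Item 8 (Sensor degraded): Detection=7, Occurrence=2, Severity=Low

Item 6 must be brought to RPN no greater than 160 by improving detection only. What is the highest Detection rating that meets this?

Item 6: S=6, O=10, D=8 → current RPN = 480.
Fixed product = 60. Need 60 × D ≤ 160, so D ≤ 160/60 = 2.67.
Maximum integer Detection rating = 2 (gives RPN 120; D=3 would give 180 > 160).

2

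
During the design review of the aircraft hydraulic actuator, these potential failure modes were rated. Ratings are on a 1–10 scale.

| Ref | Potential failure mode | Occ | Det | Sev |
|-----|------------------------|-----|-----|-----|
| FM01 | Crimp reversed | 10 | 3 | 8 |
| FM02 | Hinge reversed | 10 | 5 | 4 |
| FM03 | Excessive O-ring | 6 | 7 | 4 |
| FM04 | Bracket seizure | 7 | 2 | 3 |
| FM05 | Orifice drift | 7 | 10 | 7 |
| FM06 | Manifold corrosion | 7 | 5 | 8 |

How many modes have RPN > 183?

4

RPN = Severity × Occurrence × Detection:
  FM01: 8 × 10 × 3 = 240
  FM02: 4 × 10 × 5 = 200
  FM03: 4 × 6 × 7 = 168
  FM04: 3 × 7 × 2 = 42
  FM05: 7 × 7 × 10 = 490
  FM06: 8 × 7 × 5 = 280
Modes with RPN > 183: FM01 (240), FM02 (200), FM05 (490), FM06 (280) → 4.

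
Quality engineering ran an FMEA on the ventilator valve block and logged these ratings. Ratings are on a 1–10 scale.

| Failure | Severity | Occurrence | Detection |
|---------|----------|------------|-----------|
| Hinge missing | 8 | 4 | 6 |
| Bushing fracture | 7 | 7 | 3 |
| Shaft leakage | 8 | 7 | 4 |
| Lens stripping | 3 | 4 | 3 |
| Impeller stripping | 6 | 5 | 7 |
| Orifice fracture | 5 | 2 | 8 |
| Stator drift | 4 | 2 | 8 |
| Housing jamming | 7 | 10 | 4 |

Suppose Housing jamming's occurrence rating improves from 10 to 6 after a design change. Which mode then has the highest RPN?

RPN = Severity × Occurrence × Detection:
  Hinge missing: 8 × 4 × 6 = 192
  Bushing fracture: 7 × 7 × 3 = 147
  Shaft leakage: 8 × 7 × 4 = 224
  Lens stripping: 3 × 4 × 3 = 36
  Impeller stripping: 6 × 5 × 7 = 210
  Orifice fracture: 5 × 2 × 8 = 80
  Stator drift: 4 × 2 × 8 = 64
  Housing jamming: 7 × 10 × 4 = 280
After action: Housing jamming → 7 × 6 × 4 = 168.
Revised RPNs: Shaft leakage=224, Impeller stripping=210, Hinge missing=192, Housing jamming=168, Bushing fracture=147, Orifice fracture=80, Stator drift=64, Lens stripping=36.
Highest is now Shaft leakage (224).

Shaft leakage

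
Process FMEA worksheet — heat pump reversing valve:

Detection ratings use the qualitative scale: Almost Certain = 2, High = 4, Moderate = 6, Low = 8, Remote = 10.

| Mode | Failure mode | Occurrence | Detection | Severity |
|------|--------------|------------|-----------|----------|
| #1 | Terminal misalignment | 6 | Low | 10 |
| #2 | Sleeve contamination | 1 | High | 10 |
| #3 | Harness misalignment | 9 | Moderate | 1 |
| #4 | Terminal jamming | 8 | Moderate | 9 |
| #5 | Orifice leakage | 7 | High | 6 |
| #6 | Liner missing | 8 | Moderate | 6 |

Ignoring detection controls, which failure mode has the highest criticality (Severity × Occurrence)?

#4

Criticality = Severity × Occurrence:
  #1: 10 × 6 = 60
  #2: 10 × 1 = 10
  #3: 1 × 9 = 9
  #4: 9 × 8 = 72
  #5: 6 × 7 = 42
  #6: 6 × 8 = 48
Highest criticality is 72 → #4.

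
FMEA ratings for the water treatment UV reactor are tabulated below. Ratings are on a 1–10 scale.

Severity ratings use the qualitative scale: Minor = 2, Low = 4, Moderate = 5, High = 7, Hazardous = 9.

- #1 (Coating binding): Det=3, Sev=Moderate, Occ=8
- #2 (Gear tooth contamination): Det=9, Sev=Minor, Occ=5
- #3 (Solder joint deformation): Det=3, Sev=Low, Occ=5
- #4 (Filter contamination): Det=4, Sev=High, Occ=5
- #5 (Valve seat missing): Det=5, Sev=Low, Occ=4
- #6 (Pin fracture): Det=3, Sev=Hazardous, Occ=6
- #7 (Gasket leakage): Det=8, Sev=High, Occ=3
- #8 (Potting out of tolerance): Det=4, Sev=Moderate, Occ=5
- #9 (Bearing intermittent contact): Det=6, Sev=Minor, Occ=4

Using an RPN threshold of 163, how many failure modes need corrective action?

RPN = Severity × Occurrence × Detection:
  #1: 5 × 8 × 3 = 120
  #2: 2 × 5 × 9 = 90
  #3: 4 × 5 × 3 = 60
  #4: 7 × 5 × 4 = 140
  #5: 4 × 4 × 5 = 80
  #6: 9 × 6 × 3 = 162
  #7: 7 × 3 × 8 = 168
  #8: 5 × 5 × 4 = 100
  #9: 2 × 4 × 6 = 48
Modes with RPN ≥ 163: #7 (168) → 1.

1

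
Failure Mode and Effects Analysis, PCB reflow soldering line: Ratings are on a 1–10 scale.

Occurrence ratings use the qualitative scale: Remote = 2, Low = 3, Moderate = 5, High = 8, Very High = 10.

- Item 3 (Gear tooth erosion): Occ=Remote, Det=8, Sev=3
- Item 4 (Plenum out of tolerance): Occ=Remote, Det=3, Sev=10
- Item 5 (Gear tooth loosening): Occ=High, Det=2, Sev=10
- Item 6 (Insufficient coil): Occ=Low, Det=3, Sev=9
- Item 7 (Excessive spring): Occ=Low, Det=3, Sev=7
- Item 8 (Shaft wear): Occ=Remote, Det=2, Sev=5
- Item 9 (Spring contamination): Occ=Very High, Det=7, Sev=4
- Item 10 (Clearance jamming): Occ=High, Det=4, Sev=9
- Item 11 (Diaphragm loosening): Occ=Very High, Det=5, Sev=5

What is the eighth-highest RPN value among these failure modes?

RPN = Severity × Occurrence × Detection:
  Item 3: 3 × 2 × 8 = 48
  Item 4: 10 × 2 × 3 = 60
  Item 5: 10 × 8 × 2 = 160
  Item 6: 9 × 3 × 3 = 81
  Item 7: 7 × 3 × 3 = 63
  Item 8: 5 × 2 × 2 = 20
  Item 9: 4 × 10 × 7 = 280
  Item 10: 9 × 8 × 4 = 288
  Item 11: 5 × 10 × 5 = 250
Sorted descending: 288, 280, 250, 160, 81, 63, 60, 48, 20.
The eighth-highest RPN is 48 (Item 3).

48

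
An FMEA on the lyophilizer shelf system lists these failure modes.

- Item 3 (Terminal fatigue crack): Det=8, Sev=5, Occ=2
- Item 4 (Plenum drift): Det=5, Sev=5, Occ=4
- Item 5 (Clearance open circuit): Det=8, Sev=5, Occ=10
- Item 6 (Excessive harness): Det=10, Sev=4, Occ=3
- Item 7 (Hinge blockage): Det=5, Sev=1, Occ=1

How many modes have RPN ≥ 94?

RPN = Severity × Occurrence × Detection:
  Item 3: 5 × 2 × 8 = 80
  Item 4: 5 × 4 × 5 = 100
  Item 5: 5 × 10 × 8 = 400
  Item 6: 4 × 3 × 10 = 120
  Item 7: 1 × 1 × 5 = 5
Modes with RPN ≥ 94: Item 4 (100), Item 5 (400), Item 6 (120) → 3.

3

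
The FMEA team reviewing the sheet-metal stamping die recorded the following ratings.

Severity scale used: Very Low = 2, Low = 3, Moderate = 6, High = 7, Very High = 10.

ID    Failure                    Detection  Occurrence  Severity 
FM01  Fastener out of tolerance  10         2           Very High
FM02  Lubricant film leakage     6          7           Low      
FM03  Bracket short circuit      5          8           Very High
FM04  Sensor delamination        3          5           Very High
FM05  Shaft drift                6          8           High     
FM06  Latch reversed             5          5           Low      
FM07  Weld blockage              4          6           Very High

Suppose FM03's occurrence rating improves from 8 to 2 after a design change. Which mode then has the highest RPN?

RPN = Severity × Occurrence × Detection:
  FM01: 10 × 2 × 10 = 200
  FM02: 3 × 7 × 6 = 126
  FM03: 10 × 8 × 5 = 400
  FM04: 10 × 5 × 3 = 150
  FM05: 7 × 8 × 6 = 336
  FM06: 3 × 5 × 5 = 75
  FM07: 10 × 6 × 4 = 240
After action: FM03 → 10 × 2 × 5 = 100.
Revised RPNs: FM05=336, FM07=240, FM01=200, FM04=150, FM02=126, FM03=100, FM06=75.
Highest is now FM05 (336).

FM05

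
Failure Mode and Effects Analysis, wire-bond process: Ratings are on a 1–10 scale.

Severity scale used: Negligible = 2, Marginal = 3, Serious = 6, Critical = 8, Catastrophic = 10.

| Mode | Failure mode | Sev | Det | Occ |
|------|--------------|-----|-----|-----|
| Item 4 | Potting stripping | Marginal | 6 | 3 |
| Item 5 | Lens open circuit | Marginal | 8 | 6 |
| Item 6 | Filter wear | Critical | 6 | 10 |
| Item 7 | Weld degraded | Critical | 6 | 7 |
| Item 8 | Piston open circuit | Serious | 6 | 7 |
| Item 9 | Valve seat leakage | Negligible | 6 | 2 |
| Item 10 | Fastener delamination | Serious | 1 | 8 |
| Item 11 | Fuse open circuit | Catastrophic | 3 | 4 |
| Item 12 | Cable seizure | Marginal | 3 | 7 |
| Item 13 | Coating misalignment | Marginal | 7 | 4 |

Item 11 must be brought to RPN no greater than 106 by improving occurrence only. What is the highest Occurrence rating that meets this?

3

Item 11: S=10, O=4, D=3 → current RPN = 120.
Fixed product = 30. Need 30 × O ≤ 106, so O ≤ 106/30 = 3.53.
Maximum integer Occurrence rating = 3 (gives RPN 90; O=4 would give 120 > 106).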